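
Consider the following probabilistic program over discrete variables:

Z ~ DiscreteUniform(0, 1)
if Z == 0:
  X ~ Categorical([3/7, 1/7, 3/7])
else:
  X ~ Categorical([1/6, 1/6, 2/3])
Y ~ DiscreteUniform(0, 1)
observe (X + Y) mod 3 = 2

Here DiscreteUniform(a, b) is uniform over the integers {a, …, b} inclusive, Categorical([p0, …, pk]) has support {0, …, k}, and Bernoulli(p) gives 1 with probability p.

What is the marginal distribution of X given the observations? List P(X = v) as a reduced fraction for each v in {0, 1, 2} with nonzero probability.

Enumerate traces; 4 have nonzero weight after conditioning:
  (Z=0, X=1, Y=1) weight 1/28
  (Z=0, X=2, Y=0) weight 3/28
  (Z=1, X=1, Y=1) weight 1/24
  (Z=1, X=2, Y=0) weight 1/6
Group by X:
  weight(X=1) = 13/168
  weight(X=2) = 23/84
Total weight = 13/168 + 23/84 = 59/168
P(X=1 | obs) = 13/168 / 59/168 = 13/59
P(X=2 | obs) = 23/84 / 59/168 = 46/59

P(X=1) = 13/59, P(X=2) = 46/59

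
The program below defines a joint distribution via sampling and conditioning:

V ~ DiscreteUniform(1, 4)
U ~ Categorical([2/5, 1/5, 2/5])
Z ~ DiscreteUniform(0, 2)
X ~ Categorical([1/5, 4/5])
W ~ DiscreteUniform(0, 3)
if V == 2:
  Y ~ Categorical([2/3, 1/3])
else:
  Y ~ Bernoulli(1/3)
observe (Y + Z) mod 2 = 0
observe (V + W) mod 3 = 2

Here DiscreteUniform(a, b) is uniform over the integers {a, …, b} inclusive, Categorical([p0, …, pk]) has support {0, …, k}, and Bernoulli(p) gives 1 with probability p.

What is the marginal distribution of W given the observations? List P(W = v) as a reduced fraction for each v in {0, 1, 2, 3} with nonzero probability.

Enumerate traces; 90 have nonzero weight after conditioning:
  (V=1, U=0, Z=0, X=0, W=1, Y=0) weight 1/900
  (V=1, U=0, Z=0, X=1, W=1, Y=0) weight 1/225
  (V=1, U=0, Z=1, X=0, W=1, Y=1) weight 1/1800
  (V=1, U=0, Z=1, X=1, W=1, Y=1) weight 1/450
  (V=1, U=0, Z=2, X=0, W=1, Y=0) weight 1/900
  (V=1, U=0, Z=2, X=1, W=1, Y=0) weight 1/225
  (V=1, U=1, Z=0, X=0, W=1, Y=0) weight 1/1800
  (V=1, U=1, Z=0, X=1, W=1, Y=0) weight 1/450
  (V=2, U=0, Z=0, X=0, W=0, Y=0) weight 1/900
  (V=2, U=0, Z=0, X=0, W=3, Y=0) weight 1/900
  … 80 more
Group by W:
  weight(W=0) = 5/144
  weight(W=1) = 5/72
  weight(W=2) = 5/144
  weight(W=3) = 5/144
Total weight = 5/144 + 5/72 + 5/144 + 5/144 = 25/144
P(W=0 | obs) = 5/144 / 25/144 = 1/5
P(W=1 | obs) = 5/72 / 25/144 = 2/5
P(W=2 | obs) = 5/144 / 25/144 = 1/5
P(W=3 | obs) = 5/144 / 25/144 = 1/5

P(W=0) = 1/5, P(W=1) = 2/5, P(W=2) = 1/5, P(W=3) = 1/5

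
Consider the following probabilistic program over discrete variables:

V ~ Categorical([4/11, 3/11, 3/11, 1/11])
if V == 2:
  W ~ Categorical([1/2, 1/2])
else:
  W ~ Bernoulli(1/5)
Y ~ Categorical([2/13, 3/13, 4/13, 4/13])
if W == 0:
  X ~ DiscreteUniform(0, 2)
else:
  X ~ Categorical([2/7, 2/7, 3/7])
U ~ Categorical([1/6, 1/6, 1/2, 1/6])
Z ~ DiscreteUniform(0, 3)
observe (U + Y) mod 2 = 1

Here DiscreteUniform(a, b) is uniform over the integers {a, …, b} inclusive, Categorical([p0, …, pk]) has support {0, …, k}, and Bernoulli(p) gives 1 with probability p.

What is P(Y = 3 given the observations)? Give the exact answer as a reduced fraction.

Enumerate traces; 768 have nonzero weight after conditioning:
  (V=0, W=0, Y=0, X=0, U=1, Z=0) weight 4/6435
  (V=0, W=0, Y=0, X=0, U=1, Z=1) weight 4/6435
  (V=0, W=0, Y=0, X=0, U=1, Z=2) weight 4/6435
  (V=0, W=0, Y=0, X=0, U=1, Z=3) weight 4/6435
  (V=0, W=0, Y=0, X=0, U=3, Z=0) weight 4/6435
  (V=0, W=0, Y=0, X=0, U=3, Z=1) weight 4/6435
  (V=0, W=0, Y=0, X=0, U=3, Z=2) weight 4/6435
  (V=0, W=0, Y=0, X=0, U=3, Z=3) weight 4/6435
  (V=0, W=0, Y=1, X=0, U=0, Z=0) weight 2/2145
  (V=0, W=0, Y=2, X=0, U=1, Z=0) weight 8/6435
  … 758 more
Group by Y:
  weight(Y=0) = 2/39
  weight(Y=1) = 2/13
  weight(Y=2) = 4/39
  weight(Y=3) = 8/39
Total weight = 2/39 + 2/13 + 4/39 + 8/39 = 20/39
P(Y=0 | obs) = 2/39 / 20/39 = 1/10
P(Y=1 | obs) = 2/13 / 20/39 = 3/10
P(Y=2 | obs) = 4/39 / 20/39 = 1/5
P(Y=3 | obs) = 8/39 / 20/39 = 2/5

P(Y = 3 | obs) = 2/5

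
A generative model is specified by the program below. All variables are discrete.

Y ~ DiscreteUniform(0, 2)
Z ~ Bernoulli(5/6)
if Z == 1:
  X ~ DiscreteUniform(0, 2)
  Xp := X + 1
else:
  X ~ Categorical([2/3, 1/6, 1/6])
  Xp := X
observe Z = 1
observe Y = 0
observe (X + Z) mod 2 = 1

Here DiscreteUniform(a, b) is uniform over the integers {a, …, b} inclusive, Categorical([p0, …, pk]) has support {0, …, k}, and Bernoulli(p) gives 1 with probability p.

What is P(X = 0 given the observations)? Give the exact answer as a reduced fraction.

P(X = 0 | obs) = 1/2

Enumerate traces; 2 have nonzero weight after conditioning:
  (Y=0, Z=1, X=0) weight 5/54
  (Y=0, Z=1, X=2) weight 5/54
Group by X:
  weight(X=0) = 5/54
  weight(X=2) = 5/54
Total weight = 5/54 + 5/54 = 5/27
P(X=0 | obs) = 5/54 / 5/27 = 1/2
P(X=2 | obs) = 5/54 / 5/27 = 1/2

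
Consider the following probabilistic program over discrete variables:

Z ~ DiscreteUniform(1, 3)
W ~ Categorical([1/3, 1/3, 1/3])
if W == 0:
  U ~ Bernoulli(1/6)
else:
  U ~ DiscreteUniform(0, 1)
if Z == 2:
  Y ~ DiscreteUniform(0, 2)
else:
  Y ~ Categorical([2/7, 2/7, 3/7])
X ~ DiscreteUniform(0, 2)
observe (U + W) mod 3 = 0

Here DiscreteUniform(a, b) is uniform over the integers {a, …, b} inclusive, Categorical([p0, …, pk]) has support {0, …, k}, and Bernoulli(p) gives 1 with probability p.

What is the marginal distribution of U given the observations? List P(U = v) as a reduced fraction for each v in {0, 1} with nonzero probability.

Enumerate traces; 54 have nonzero weight after conditioning:
  (Z=1, W=0, U=0, Y=0, X=0) weight 5/567
  (Z=1, W=0, U=0, Y=0, X=1) weight 5/567
  (Z=1, W=0, U=0, Y=0, X=2) weight 5/567
  (Z=1, W=0, U=0, Y=1, X=0) weight 5/567
  (Z=1, W=0, U=0, Y=1, X=1) weight 5/567
  (Z=1, W=0, U=0, Y=1, X=2) weight 5/567
  (Z=1, W=0, U=0, Y=2, X=0) weight 5/378
  (Z=1, W=0, U=0, Y=2, X=1) weight 5/378
  (Z=1, W=2, U=1, Y=0, X=0) weight 1/189
  … 45 more
Group by U:
  weight(U=0) = 5/18
  weight(U=1) = 1/6
Total weight = 5/18 + 1/6 = 4/9
P(U=0 | obs) = 5/18 / 4/9 = 5/8
P(U=1 | obs) = 1/6 / 4/9 = 3/8

P(U=0) = 5/8, P(U=1) = 3/8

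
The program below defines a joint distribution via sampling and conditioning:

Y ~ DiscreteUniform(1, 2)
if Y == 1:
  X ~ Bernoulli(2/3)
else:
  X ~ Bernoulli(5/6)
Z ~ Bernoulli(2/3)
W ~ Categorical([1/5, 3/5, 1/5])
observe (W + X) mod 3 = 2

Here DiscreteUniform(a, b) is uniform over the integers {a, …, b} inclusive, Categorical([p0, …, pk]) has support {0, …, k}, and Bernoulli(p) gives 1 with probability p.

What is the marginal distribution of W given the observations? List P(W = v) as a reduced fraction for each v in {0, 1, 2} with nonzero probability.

Enumerate traces; 8 have nonzero weight after conditioning:
  (Y=1, X=0, Z=0, W=2) weight 1/90
  (Y=1, X=0, Z=1, W=2) weight 1/45
  (Y=1, X=1, Z=0, W=1) weight 1/15
  (Y=1, X=1, Z=1, W=1) weight 2/15
  (Y=2, X=0, Z=0, W=2) weight 1/180
  (Y=2, X=0, Z=1, W=2) weight 1/90
  (Y=2, X=1, Z=0, W=1) weight 1/12
  (Y=2, X=1, Z=1, W=1) weight 1/6
Group by W:
  weight(W=1) = 9/20
  weight(W=2) = 1/20
Total weight = 9/20 + 1/20 = 1/2
P(W=1 | obs) = 9/20 / 1/2 = 9/10
P(W=2 | obs) = 1/20 / 1/2 = 1/10

P(W=1) = 9/10, P(W=2) = 1/10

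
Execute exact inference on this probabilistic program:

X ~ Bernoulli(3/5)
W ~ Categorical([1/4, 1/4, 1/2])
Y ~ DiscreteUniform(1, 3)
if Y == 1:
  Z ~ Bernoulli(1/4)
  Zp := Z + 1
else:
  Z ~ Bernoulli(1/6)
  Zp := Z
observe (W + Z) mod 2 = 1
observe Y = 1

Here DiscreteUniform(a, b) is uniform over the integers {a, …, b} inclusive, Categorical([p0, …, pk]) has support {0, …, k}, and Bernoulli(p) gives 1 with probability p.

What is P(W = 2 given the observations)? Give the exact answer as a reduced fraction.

Enumerate traces; 6 have nonzero weight after conditioning:
  (X=0, W=0, Y=1, Z=1) weight 1/120
  (X=0, W=1, Y=1, Z=0) weight 1/40
  (X=0, W=2, Y=1, Z=1) weight 1/60
  (X=1, W=0, Y=1, Z=1) weight 1/80
  (X=1, W=1, Y=1, Z=0) weight 3/80
  (X=1, W=2, Y=1, Z=1) weight 1/40
Group by W:
  weight(W=0) = 1/48
  weight(W=1) = 1/16
  weight(W=2) = 1/24
Total weight = 1/48 + 1/16 + 1/24 = 1/8
P(W=0 | obs) = 1/48 / 1/8 = 1/6
P(W=1 | obs) = 1/16 / 1/8 = 1/2
P(W=2 | obs) = 1/24 / 1/8 = 1/3

P(W = 2 | obs) = 1/3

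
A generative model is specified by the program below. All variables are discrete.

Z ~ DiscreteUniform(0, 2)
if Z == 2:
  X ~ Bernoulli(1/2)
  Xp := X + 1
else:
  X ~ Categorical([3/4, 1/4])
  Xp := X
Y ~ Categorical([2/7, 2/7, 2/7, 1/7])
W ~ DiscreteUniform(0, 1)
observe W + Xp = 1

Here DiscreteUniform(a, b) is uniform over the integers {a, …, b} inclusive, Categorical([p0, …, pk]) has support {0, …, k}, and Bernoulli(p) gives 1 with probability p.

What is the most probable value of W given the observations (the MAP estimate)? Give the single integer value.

argmax_v P(W = v | obs) = 1

Enumerate traces; 20 have nonzero weight after conditioning:
  (Z=0, X=0, Y=0, W=1) weight 1/28
  (Z=0, X=0, Y=1, W=1) weight 1/28
  (Z=0, X=0, Y=2, W=1) weight 1/28
  (Z=0, X=0, Y=3, W=1) weight 1/56
  (Z=0, X=1, Y=0, W=0) weight 1/84
  (Z=0, X=1, Y=1, W=0) weight 1/84
  (Z=0, X=1, Y=2, W=0) weight 1/84
  (Z=0, X=1, Y=3, W=0) weight 1/168
  … 12 more
Group by W:
  weight(W=0) = 1/6
  weight(W=1) = 1/4
Total weight = 1/6 + 1/4 = 5/12
P(W=0 | obs) = 1/6 / 5/12 = 2/5
P(W=1 | obs) = 1/4 / 5/12 = 3/5
argmax = 1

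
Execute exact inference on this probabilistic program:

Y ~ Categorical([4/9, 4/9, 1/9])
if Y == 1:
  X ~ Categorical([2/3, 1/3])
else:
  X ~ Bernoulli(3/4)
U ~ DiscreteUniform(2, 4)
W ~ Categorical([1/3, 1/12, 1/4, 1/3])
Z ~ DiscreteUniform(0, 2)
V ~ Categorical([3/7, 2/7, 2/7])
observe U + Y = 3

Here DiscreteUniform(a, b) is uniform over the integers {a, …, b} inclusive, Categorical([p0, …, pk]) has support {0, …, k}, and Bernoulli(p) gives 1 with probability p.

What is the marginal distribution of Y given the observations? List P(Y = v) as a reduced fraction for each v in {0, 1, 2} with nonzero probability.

Enumerate traces; 144 have nonzero weight after conditioning:
  (Y=0, X=0, U=3, W=0, Z=0, V=0) weight 1/567
  (Y=0, X=0, U=3, W=0, Z=0, V=1) weight 2/1701
  (Y=0, X=0, U=3, W=0, Z=0, V=2) weight 2/1701
  (Y=0, X=0, U=3, W=0, Z=1, V=0) weight 1/567
  (Y=0, X=0, U=3, W=0, Z=1, V=1) weight 2/1701
  (Y=0, X=0, U=3, W=0, Z=1, V=2) weight 2/1701
  (Y=0, X=0, U=3, W=0, Z=2, V=0) weight 1/567
  (Y=0, X=0, U=3, W=0, Z=2, V=1) weight 2/1701
  (Y=1, X=0, U=2, W=0, Z=0, V=0) weight 8/1701
  … 135 more
Group by Y:
  weight(Y=0) = 4/27
  weight(Y=1) = 4/27
Total weight = 4/27 + 4/27 = 8/27
P(Y=0 | obs) = 4/27 / 8/27 = 1/2
P(Y=1 | obs) = 4/27 / 8/27 = 1/2

P(Y=0) = 1/2, P(Y=1) = 1/2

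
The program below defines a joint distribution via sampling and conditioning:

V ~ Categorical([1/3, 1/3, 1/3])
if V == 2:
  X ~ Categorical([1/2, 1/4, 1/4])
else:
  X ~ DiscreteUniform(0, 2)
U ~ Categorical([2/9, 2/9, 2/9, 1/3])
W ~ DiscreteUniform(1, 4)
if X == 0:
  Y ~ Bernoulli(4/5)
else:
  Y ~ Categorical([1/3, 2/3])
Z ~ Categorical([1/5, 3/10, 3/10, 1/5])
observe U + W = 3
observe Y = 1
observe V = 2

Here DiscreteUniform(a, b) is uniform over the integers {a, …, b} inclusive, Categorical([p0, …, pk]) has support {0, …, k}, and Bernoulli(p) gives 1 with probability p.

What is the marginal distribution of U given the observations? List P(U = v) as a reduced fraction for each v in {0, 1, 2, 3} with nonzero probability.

P(U=0) = 1/3, P(U=1) = 1/3, P(U=2) = 1/3

Enumerate traces; 36 have nonzero weight after conditioning:
  (V=2, X=0, U=0, W=3, Y=1, Z=0) weight 1/675
  (V=2, X=0, U=0, W=3, Y=1, Z=1) weight 1/450
  (V=2, X=0, U=0, W=3, Y=1, Z=2) weight 1/450
  (V=2, X=0, U=0, W=3, Y=1, Z=3) weight 1/675
  (V=2, X=0, U=1, W=2, Y=1, Z=0) weight 1/675
  (V=2, X=0, U=1, W=2, Y=1, Z=1) weight 1/450
  (V=2, X=0, U=1, W=2, Y=1, Z=2) weight 1/450
  (V=2, X=0, U=1, W=2, Y=1, Z=3) weight 1/675
  (V=2, X=0, U=2, W=1, Y=1, Z=0) weight 1/675
  … 27 more
Group by U:
  weight(U=0) = 11/810
  weight(U=1) = 11/810
  weight(U=2) = 11/810
Total weight = 11/810 + 11/810 + 11/810 = 11/270
P(U=0 | obs) = 11/810 / 11/270 = 1/3
P(U=1 | obs) = 11/810 / 11/270 = 1/3
P(U=2 | obs) = 11/810 / 11/270 = 1/3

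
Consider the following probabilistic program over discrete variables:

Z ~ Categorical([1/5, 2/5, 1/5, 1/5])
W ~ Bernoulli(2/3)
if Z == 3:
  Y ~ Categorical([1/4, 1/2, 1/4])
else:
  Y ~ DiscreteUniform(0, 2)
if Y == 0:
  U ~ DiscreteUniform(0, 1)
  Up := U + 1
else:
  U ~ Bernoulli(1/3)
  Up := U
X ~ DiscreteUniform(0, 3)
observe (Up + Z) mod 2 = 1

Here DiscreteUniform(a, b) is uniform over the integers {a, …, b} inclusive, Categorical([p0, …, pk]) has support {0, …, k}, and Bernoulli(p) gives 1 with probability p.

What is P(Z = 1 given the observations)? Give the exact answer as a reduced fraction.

Enumerate traces; 96 have nonzero weight after conditioning:
  (Z=0, W=0, Y=0, U=0, X=0) weight 1/360
  (Z=0, W=0, Y=0, U=0, X=1) weight 1/360
  (Z=0, W=0, Y=0, U=0, X=2) weight 1/360
  (Z=0, W=0, Y=0, U=0, X=3) weight 1/360
  (Z=0, W=0, Y=1, U=1, X=0) weight 1/540
  (Z=0, W=0, Y=1, U=1, X=1) weight 1/540
  (Z=0, W=0, Y=1, U=1, X=2) weight 1/540
  (Z=0, W=0, Y=1, U=1, X=3) weight 1/540
  (Z=1, W=0, Y=0, U=1, X=0) weight 1/180
  (Z=2, W=0, Y=0, U=0, X=0) weight 1/360
  … 86 more
Group by Z:
  weight(Z=0) = 7/90
  weight(Z=1) = 11/45
  weight(Z=2) = 7/90
  weight(Z=3) = 1/8
Total weight = 7/90 + 11/45 + 7/90 + 1/8 = 21/40
P(Z=0 | obs) = 7/90 / 21/40 = 4/27
P(Z=1 | obs) = 11/45 / 21/40 = 88/189
P(Z=2 | obs) = 7/90 / 21/40 = 4/27
P(Z=3 | obs) = 1/8 / 21/40 = 5/21

P(Z = 1 | obs) = 88/189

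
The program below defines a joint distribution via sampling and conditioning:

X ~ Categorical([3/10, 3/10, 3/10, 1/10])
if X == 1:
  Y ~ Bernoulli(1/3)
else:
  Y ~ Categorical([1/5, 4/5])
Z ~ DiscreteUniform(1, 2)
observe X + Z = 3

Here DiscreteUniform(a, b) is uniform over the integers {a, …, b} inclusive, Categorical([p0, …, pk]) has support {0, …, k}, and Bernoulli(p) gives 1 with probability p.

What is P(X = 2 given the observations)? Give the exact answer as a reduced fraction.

Enumerate traces; 4 have nonzero weight after conditioning:
  (X=1, Y=0, Z=2) weight 1/10
  (X=1, Y=1, Z=2) weight 1/20
  (X=2, Y=0, Z=1) weight 3/100
  (X=2, Y=1, Z=1) weight 3/25
Group by X:
  weight(X=1) = 3/20
  weight(X=2) = 3/20
Total weight = 3/20 + 3/20 = 3/10
P(X=1 | obs) = 3/20 / 3/10 = 1/2
P(X=2 | obs) = 3/20 / 3/10 = 1/2

P(X = 2 | obs) = 1/2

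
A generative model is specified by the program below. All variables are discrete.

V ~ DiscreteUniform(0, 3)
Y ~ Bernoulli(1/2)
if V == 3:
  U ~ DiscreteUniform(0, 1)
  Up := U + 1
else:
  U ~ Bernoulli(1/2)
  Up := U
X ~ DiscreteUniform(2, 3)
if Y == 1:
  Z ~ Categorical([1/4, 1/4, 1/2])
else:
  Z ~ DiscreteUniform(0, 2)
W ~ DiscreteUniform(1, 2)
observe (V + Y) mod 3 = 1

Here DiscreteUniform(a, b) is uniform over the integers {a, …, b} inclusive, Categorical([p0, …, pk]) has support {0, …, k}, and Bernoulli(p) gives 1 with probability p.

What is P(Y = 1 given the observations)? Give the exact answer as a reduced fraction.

P(Y = 1 | obs) = 2/3

Enumerate traces; 72 have nonzero weight after conditioning:
  (V=0, Y=1, U=0, X=2, Z=0, W=1) weight 1/256
  (V=0, Y=1, U=0, X=2, Z=0, W=2) weight 1/256
  (V=0, Y=1, U=0, X=2, Z=1, W=1) weight 1/256
  (V=0, Y=1, U=0, X=2, Z=1, W=2) weight 1/256
  (V=0, Y=1, U=0, X=2, Z=2, W=1) weight 1/128
  (V=0, Y=1, U=0, X=2, Z=2, W=2) weight 1/128
  (V=0, Y=1, U=0, X=3, Z=0, W=1) weight 1/256
  (V=0, Y=1, U=0, X=3, Z=0, W=2) weight 1/256
  (V=1, Y=0, U=0, X=2, Z=0, W=1) weight 1/192
  … 63 more
Group by Y:
  weight(Y=0) = 1/8
  weight(Y=1) = 1/4
Total weight = 1/8 + 1/4 = 3/8
P(Y=0 | obs) = 1/8 / 3/8 = 1/3
P(Y=1 | obs) = 1/4 / 3/8 = 2/3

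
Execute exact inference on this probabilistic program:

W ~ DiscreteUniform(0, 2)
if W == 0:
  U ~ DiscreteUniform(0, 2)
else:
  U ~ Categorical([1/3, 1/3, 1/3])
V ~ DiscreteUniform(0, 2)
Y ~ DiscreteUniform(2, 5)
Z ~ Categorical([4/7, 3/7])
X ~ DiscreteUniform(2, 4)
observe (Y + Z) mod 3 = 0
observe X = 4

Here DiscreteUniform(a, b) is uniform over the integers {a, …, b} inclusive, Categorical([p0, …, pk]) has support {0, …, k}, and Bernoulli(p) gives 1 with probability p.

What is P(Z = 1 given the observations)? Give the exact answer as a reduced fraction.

P(Z = 1 | obs) = 3/5

Enumerate traces; 81 have nonzero weight after conditioning:
  (W=0, U=0, V=0, Y=2, Z=1, X=4) weight 1/756
  (W=0, U=0, V=0, Y=3, Z=0, X=4) weight 1/567
  (W=0, U=0, V=0, Y=5, Z=1, X=4) weight 1/756
  (W=0, U=0, V=1, Y=2, Z=1, X=4) weight 1/756
  (W=0, U=0, V=1, Y=3, Z=0, X=4) weight 1/567
  (W=0, U=0, V=1, Y=5, Z=1, X=4) weight 1/756
  (W=0, U=0, V=2, Y=2, Z=1, X=4) weight 1/756
  (W=0, U=0, V=2, Y=3, Z=0, X=4) weight 1/567
  … 73 more
Group by Z:
  weight(Z=0) = 1/21
  weight(Z=1) = 1/14
Total weight = 1/21 + 1/14 = 5/42
P(Z=0 | obs) = 1/21 / 5/42 = 2/5
P(Z=1 | obs) = 1/14 / 5/42 = 3/5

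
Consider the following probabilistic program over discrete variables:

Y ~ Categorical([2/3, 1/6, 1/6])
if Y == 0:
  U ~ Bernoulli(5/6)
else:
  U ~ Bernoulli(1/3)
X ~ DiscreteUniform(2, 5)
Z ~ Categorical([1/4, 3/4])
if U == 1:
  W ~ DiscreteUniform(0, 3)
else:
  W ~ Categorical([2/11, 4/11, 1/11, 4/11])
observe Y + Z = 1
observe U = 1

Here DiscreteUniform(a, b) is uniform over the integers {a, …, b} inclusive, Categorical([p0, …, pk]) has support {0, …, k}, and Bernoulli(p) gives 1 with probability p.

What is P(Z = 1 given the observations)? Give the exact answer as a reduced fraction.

P(Z = 1 | obs) = 30/31

Enumerate traces; 32 have nonzero weight after conditioning:
  (Y=0, U=1, X=2, Z=1, W=0) weight 5/192
  (Y=0, U=1, X=2, Z=1, W=1) weight 5/192
  (Y=0, U=1, X=2, Z=1, W=2) weight 5/192
  (Y=0, U=1, X=2, Z=1, W=3) weight 5/192
  (Y=0, U=1, X=3, Z=1, W=0) weight 5/192
  (Y=0, U=1, X=3, Z=1, W=1) weight 5/192
  (Y=0, U=1, X=3, Z=1, W=2) weight 5/192
  (Y=0, U=1, X=3, Z=1, W=3) weight 5/192
  (Y=1, U=1, X=2, Z=0, W=0) weight 1/1152
  … 23 more
Group by Z:
  weight(Z=0) = 1/72
  weight(Z=1) = 5/12
Total weight = 1/72 + 5/12 = 31/72
P(Z=0 | obs) = 1/72 / 31/72 = 1/31
P(Z=1 | obs) = 5/12 / 31/72 = 30/31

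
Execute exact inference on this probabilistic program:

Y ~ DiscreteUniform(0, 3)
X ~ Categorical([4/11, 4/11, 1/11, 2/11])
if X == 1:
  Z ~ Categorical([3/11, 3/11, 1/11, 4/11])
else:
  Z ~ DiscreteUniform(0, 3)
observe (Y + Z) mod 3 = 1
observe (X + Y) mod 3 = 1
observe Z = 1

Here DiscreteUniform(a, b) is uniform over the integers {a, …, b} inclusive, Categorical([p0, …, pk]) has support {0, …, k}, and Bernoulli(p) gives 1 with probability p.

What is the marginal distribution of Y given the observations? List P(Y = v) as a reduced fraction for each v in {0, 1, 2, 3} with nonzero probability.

P(Y=0) = 1/2, P(Y=3) = 1/2

Enumerate traces; 2 have nonzero weight after conditioning:
  (Y=0, X=1, Z=1) weight 3/121
  (Y=3, X=1, Z=1) weight 3/121
Group by Y:
  weight(Y=0) = 3/121
  weight(Y=3) = 3/121
Total weight = 3/121 + 3/121 = 6/121
P(Y=0 | obs) = 3/121 / 6/121 = 1/2
P(Y=3 | obs) = 3/121 / 6/121 = 1/2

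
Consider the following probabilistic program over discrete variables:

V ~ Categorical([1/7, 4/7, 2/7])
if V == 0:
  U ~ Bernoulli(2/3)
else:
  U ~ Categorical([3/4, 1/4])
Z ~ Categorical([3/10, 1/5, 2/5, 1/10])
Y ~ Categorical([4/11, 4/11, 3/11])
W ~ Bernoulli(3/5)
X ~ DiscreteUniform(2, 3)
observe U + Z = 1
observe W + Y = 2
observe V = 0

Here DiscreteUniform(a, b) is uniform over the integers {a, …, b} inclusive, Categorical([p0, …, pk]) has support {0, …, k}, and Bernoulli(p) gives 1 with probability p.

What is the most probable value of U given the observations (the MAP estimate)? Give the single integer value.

argmax_v P(U = v | obs) = 1

Enumerate traces; 8 have nonzero weight after conditioning:
  (V=0, U=0, Z=1, Y=1, W=1, X=2) weight 2/1925
  (V=0, U=0, Z=1, Y=1, W=1, X=3) weight 2/1925
  (V=0, U=0, Z=1, Y=2, W=0, X=2) weight 1/1925
  (V=0, U=0, Z=1, Y=2, W=0, X=3) weight 1/1925
  (V=0, U=1, Z=0, Y=1, W=1, X=2) weight 6/1925
  (V=0, U=1, Z=0, Y=1, W=1, X=3) weight 6/1925
  (V=0, U=1, Z=0, Y=2, W=0, X=2) weight 3/1925
  (V=0, U=1, Z=0, Y=2, W=0, X=3) weight 3/1925
Group by U:
  weight(U=0) = 6/1925
  weight(U=1) = 18/1925
Total weight = 6/1925 + 18/1925 = 24/1925
P(U=0 | obs) = 6/1925 / 24/1925 = 1/4
P(U=1 | obs) = 18/1925 / 24/1925 = 3/4
argmax = 1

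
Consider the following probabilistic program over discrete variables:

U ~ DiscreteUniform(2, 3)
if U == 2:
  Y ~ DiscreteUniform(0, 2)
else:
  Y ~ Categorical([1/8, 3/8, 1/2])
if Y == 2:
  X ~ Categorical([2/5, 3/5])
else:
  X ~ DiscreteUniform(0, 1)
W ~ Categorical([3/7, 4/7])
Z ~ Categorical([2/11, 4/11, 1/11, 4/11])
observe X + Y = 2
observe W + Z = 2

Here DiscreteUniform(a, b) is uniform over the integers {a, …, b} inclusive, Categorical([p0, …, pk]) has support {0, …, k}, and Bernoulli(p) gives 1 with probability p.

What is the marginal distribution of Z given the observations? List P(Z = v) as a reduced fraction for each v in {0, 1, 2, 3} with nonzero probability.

Enumerate traces; 8 have nonzero weight after conditioning:
  (U=2, Y=1, X=1, W=0, Z=2) weight 1/308
  (U=2, Y=1, X=1, W=1, Z=1) weight 4/231
  (U=2, Y=2, X=0, W=0, Z=2) weight 1/385
  (U=2, Y=2, X=0, W=1, Z=1) weight 16/1155
  (U=3, Y=1, X=1, W=0, Z=2) weight 9/2464
  (U=3, Y=1, X=1, W=1, Z=1) weight 3/154
  (U=3, Y=2, X=0, W=0, Z=2) weight 3/770
  (U=3, Y=2, X=0, W=1, Z=1) weight 8/385
Group by Z:
  weight(Z=1) = 1/14
  weight(Z=2) = 3/224
Total weight = 1/14 + 3/224 = 19/224
P(Z=1 | obs) = 1/14 / 19/224 = 16/19
P(Z=2 | obs) = 3/224 / 19/224 = 3/19

P(Z=1) = 16/19, P(Z=2) = 3/19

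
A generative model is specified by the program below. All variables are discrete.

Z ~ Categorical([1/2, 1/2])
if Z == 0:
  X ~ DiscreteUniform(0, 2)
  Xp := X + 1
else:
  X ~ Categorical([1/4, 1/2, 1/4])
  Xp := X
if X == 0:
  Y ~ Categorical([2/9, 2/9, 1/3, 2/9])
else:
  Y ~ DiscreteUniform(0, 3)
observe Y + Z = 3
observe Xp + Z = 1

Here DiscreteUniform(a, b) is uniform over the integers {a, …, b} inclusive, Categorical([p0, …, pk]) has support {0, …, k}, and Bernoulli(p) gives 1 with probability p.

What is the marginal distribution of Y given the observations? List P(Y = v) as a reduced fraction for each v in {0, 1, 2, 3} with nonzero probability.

P(Y=2) = 9/17, P(Y=3) = 8/17

Enumerate traces; 2 have nonzero weight after conditioning:
  (Z=0, X=0, Y=3) weight 1/27
  (Z=1, X=0, Y=2) weight 1/24
Group by Y:
  weight(Y=2) = 1/24
  weight(Y=3) = 1/27
Total weight = 1/24 + 1/27 = 17/216
P(Y=2 | obs) = 1/24 / 17/216 = 9/17
P(Y=3 | obs) = 1/27 / 17/216 = 8/17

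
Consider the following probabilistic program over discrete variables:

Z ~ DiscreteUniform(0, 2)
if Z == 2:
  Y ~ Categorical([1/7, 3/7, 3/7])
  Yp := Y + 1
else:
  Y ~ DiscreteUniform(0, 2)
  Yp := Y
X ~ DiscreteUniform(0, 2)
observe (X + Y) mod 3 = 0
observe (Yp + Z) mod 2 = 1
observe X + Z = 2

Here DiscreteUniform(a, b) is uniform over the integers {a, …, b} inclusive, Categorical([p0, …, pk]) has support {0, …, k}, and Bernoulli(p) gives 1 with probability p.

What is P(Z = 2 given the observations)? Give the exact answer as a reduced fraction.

P(Z = 2 | obs) = 3/17

Enumerate traces; 3 have nonzero weight after conditioning:
  (Z=0, Y=1, X=2) weight 1/27
  (Z=1, Y=2, X=1) weight 1/27
  (Z=2, Y=0, X=0) weight 1/63
Group by Z:
  weight(Z=0) = 1/27
  weight(Z=1) = 1/27
  weight(Z=2) = 1/63
Total weight = 1/27 + 1/27 + 1/63 = 17/189
P(Z=0 | obs) = 1/27 / 17/189 = 7/17
P(Z=1 | obs) = 1/27 / 17/189 = 7/17
P(Z=2 | obs) = 1/63 / 17/189 = 3/17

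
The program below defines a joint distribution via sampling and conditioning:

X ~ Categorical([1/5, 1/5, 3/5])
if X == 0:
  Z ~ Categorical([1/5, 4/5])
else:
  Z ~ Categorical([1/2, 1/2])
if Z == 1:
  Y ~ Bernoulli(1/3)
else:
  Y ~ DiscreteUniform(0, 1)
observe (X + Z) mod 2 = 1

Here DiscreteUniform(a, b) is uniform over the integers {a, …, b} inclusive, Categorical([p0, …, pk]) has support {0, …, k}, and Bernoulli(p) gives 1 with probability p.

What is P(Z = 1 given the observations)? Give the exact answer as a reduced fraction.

Enumerate traces; 6 have nonzero weight after conditioning:
  (X=0, Z=1, Y=0) weight 8/75
  (X=0, Z=1, Y=1) weight 4/75
  (X=1, Z=0, Y=0) weight 1/20
  (X=1, Z=0, Y=1) weight 1/20
  (X=2, Z=1, Y=0) weight 1/5
  (X=2, Z=1, Y=1) weight 1/10
Group by Z:
  weight(Z=0) = 1/10
  weight(Z=1) = 23/50
Total weight = 1/10 + 23/50 = 14/25
P(Z=0 | obs) = 1/10 / 14/25 = 5/28
P(Z=1 | obs) = 23/50 / 14/25 = 23/28

P(Z = 1 | obs) = 23/28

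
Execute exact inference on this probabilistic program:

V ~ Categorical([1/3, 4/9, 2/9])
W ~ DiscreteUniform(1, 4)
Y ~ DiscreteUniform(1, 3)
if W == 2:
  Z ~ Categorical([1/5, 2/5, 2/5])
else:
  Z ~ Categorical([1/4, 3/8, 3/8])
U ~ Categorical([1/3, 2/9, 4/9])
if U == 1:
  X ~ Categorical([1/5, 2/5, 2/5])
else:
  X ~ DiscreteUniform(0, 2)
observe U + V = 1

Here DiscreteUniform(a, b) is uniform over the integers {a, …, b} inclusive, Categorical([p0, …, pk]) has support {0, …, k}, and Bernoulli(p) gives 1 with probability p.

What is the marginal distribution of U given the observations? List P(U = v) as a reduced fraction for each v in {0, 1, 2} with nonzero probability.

Enumerate traces; 216 have nonzero weight after conditioning:
  (V=0, W=1, Y=1, Z=0, U=1, X=0) weight 1/3240
  (V=0, W=1, Y=1, Z=0, U=1, X=1) weight 1/1620
  (V=0, W=1, Y=1, Z=0, U=1, X=2) weight 1/1620
  (V=0, W=1, Y=1, Z=1, U=1, X=0) weight 1/2160
  (V=0, W=1, Y=1, Z=1, U=1, X=1) weight 1/1080
  (V=0, W=1, Y=1, Z=1, U=1, X=2) weight 1/1080
  (V=0, W=1, Y=1, Z=2, U=1, X=0) weight 1/2160
  (V=0, W=1, Y=1, Z=2, U=1, X=1) weight 1/1080
  (V=1, W=1, Y=1, Z=0, U=0, X=0) weight 1/972
  … 207 more
Group by U:
  weight(U=0) = 4/27
  weight(U=1) = 2/27
Total weight = 4/27 + 2/27 = 2/9
P(U=0 | obs) = 4/27 / 2/9 = 2/3
P(U=1 | obs) = 2/27 / 2/9 = 1/3

P(U=0) = 2/3, P(U=1) = 1/3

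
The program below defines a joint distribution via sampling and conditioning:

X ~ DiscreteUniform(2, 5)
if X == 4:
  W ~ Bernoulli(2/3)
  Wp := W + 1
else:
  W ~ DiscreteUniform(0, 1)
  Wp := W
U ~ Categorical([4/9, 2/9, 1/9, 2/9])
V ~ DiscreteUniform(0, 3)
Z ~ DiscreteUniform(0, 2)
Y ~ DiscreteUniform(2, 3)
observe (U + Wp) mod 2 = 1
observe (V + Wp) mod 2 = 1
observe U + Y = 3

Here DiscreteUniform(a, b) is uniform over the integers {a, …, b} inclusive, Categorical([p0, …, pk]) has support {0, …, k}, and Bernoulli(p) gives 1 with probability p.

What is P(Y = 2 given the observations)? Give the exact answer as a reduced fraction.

Enumerate traces; 48 have nonzero weight after conditioning:
  (X=2, W=0, U=1, V=1, Z=0, Y=2) weight 1/864
  (X=2, W=0, U=1, V=1, Z=1, Y=2) weight 1/864
  (X=2, W=0, U=1, V=1, Z=2, Y=2) weight 1/864
  (X=2, W=0, U=1, V=3, Z=0, Y=2) weight 1/864
  (X=2, W=0, U=1, V=3, Z=1, Y=2) weight 1/864
  (X=2, W=0, U=1, V=3, Z=2, Y=2) weight 1/864
  (X=2, W=1, U=0, V=0, Z=0, Y=3) weight 1/432
  (X=2, W=1, U=0, V=0, Z=1, Y=3) weight 1/432
  … 40 more
Group by Y:
  weight(Y=2) = 13/432
  weight(Y=3) = 11/216
Total weight = 13/432 + 11/216 = 35/432
P(Y=2 | obs) = 13/432 / 35/432 = 13/35
P(Y=3 | obs) = 11/216 / 35/432 = 22/35

P(Y = 2 | obs) = 13/35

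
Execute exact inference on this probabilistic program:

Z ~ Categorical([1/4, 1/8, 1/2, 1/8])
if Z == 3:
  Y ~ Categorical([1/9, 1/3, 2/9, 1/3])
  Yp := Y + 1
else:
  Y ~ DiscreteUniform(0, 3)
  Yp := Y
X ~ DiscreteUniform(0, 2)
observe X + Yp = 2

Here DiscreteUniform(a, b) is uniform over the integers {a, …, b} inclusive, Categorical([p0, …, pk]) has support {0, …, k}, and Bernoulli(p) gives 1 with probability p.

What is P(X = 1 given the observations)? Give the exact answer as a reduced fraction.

Enumerate traces; 11 have nonzero weight after conditioning:
  (Z=0, Y=0, X=2) weight 1/48
  (Z=0, Y=1, X=1) weight 1/48
  (Z=0, Y=2, X=0) weight 1/48
  (Z=1, Y=0, X=2) weight 1/96
  (Z=1, Y=1, X=1) weight 1/96
  (Z=1, Y=2, X=0) weight 1/96
  (Z=2, Y=0, X=2) weight 1/24
  (Z=2, Y=1, X=1) weight 1/24
  … 3 more
Group by X:
  weight(X=0) = 25/288
  weight(X=1) = 67/864
  weight(X=2) = 7/96
Total weight = 25/288 + 67/864 + 7/96 = 205/864
P(X=0 | obs) = 25/288 / 205/864 = 15/41
P(X=1 | obs) = 67/864 / 205/864 = 67/205
P(X=2 | obs) = 7/96 / 205/864 = 63/205

P(X = 1 | obs) = 67/205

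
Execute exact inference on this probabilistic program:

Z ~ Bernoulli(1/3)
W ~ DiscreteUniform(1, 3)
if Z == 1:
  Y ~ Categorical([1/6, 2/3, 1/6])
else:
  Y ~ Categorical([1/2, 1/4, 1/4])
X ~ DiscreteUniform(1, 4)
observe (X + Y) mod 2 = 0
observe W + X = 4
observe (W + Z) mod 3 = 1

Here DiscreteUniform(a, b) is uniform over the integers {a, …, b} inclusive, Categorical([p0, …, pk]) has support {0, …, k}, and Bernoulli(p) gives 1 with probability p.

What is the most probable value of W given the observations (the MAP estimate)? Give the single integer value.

Enumerate traces; 2 have nonzero weight after conditioning:
  (Z=0, W=1, Y=1, X=3) weight 1/72
  (Z=1, W=3, Y=1, X=1) weight 1/54
Group by W:
  weight(W=1) = 1/72
  weight(W=3) = 1/54
Total weight = 1/72 + 1/54 = 7/216
P(W=1 | obs) = 1/72 / 7/216 = 3/7
P(W=3 | obs) = 1/54 / 7/216 = 4/7
argmax = 3

argmax_v P(W = v | obs) = 3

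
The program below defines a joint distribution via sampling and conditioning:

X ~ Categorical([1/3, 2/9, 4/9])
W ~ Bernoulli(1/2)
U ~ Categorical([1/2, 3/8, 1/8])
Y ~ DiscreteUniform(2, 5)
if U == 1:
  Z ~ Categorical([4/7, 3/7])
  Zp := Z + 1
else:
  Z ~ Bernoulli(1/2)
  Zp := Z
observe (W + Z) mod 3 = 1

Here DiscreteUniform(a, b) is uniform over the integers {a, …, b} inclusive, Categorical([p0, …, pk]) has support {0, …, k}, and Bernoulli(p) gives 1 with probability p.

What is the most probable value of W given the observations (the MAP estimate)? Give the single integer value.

Enumerate traces; 72 have nonzero weight after conditioning:
  (X=0, W=0, U=0, Y=2, Z=1) weight 1/96
  (X=0, W=0, U=0, Y=3, Z=1) weight 1/96
  (X=0, W=0, U=0, Y=4, Z=1) weight 1/96
  (X=0, W=0, U=0, Y=5, Z=1) weight 1/96
  (X=0, W=0, U=1, Y=2, Z=1) weight 3/448
  (X=0, W=0, U=1, Y=3, Z=1) weight 3/448
  (X=0, W=0, U=1, Y=4, Z=1) weight 3/448
  (X=0, W=0, U=1, Y=5, Z=1) weight 3/448
  (X=0, W=1, U=0, Y=2, Z=0) weight 1/96
  … 63 more
Group by W:
  weight(W=0) = 53/224
  weight(W=1) = 59/224
Total weight = 53/224 + 59/224 = 1/2
P(W=0 | obs) = 53/224 / 1/2 = 53/112
P(W=1 | obs) = 59/224 / 1/2 = 59/112
argmax = 1

argmax_v P(W = v | obs) = 1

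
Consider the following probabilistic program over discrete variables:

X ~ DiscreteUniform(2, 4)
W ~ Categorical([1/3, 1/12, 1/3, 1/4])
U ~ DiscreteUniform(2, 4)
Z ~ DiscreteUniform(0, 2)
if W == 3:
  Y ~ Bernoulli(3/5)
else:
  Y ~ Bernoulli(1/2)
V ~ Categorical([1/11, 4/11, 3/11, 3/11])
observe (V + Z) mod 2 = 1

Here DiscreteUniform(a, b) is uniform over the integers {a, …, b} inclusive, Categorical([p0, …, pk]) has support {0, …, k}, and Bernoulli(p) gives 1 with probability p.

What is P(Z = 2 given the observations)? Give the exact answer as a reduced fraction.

P(Z = 2 | obs) = 7/18

Enumerate traces; 432 have nonzero weight after conditioning:
  (X=2, W=0, U=2, Z=0, Y=0, V=1) weight 2/891
  (X=2, W=0, U=2, Z=0, Y=0, V=3) weight 1/594
  (X=2, W=0, U=2, Z=0, Y=1, V=1) weight 2/891
  (X=2, W=0, U=2, Z=0, Y=1, V=3) weight 1/594
  (X=2, W=0, U=2, Z=1, Y=0, V=0) weight 1/1782
  (X=2, W=0, U=2, Z=1, Y=0, V=2) weight 1/594
  (X=2, W=0, U=2, Z=1, Y=1, V=0) weight 1/1782
  (X=2, W=0, U=2, Z=1, Y=1, V=2) weight 1/594
  (X=2, W=0, U=2, Z=2, Y=0, V=1) weight 2/891
  … 423 more
Group by Z:
  weight(Z=0) = 7/33
  weight(Z=1) = 4/33
  weight(Z=2) = 7/33
Total weight = 7/33 + 4/33 + 7/33 = 6/11
P(Z=0 | obs) = 7/33 / 6/11 = 7/18
P(Z=1 | obs) = 4/33 / 6/11 = 2/9
P(Z=2 | obs) = 7/33 / 6/11 = 7/18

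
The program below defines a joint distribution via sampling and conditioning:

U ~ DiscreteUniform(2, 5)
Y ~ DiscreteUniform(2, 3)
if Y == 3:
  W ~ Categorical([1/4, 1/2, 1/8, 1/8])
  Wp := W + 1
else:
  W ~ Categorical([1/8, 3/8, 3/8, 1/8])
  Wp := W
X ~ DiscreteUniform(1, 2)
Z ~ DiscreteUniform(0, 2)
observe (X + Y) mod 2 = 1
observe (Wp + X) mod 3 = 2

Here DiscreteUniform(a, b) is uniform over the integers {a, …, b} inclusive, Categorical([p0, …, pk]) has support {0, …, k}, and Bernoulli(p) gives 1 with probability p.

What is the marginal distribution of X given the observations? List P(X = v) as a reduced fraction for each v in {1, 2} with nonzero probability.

P(X=1) = 3/4, P(X=2) = 1/4

Enumerate traces; 24 have nonzero weight after conditioning:
  (U=2, Y=2, W=1, X=1, Z=0) weight 1/128
  (U=2, Y=2, W=1, X=1, Z=1) weight 1/128
  (U=2, Y=2, W=1, X=1, Z=2) weight 1/128
  (U=2, Y=3, W=2, X=2, Z=0) weight 1/384
  (U=2, Y=3, W=2, X=2, Z=1) weight 1/384
  (U=2, Y=3, W=2, X=2, Z=2) weight 1/384
  (U=3, Y=2, W=1, X=1, Z=0) weight 1/128
  (U=3, Y=2, W=1, X=1, Z=1) weight 1/128
  … 16 more
Group by X:
  weight(X=1) = 3/32
  weight(X=2) = 1/32
Total weight = 3/32 + 1/32 = 1/8
P(X=1 | obs) = 3/32 / 1/8 = 3/4
P(X=2 | obs) = 1/32 / 1/8 = 1/4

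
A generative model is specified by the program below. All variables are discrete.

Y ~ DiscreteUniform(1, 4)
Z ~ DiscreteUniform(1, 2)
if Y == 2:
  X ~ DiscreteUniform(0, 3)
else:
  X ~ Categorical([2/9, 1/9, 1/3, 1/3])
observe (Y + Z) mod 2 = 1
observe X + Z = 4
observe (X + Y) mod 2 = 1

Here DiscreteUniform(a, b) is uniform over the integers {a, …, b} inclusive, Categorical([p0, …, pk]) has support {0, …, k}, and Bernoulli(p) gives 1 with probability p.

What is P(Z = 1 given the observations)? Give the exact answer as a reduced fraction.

P(Z = 1 | obs) = 7/15

Enumerate traces; 4 have nonzero weight after conditioning:
  (Y=1, Z=2, X=2) weight 1/24
  (Y=2, Z=1, X=3) weight 1/32
  (Y=3, Z=2, X=2) weight 1/24
  (Y=4, Z=1, X=3) weight 1/24
Group by Z:
  weight(Z=1) = 7/96
  weight(Z=2) = 1/12
Total weight = 7/96 + 1/12 = 5/32
P(Z=1 | obs) = 7/96 / 5/32 = 7/15
P(Z=2 | obs) = 1/12 / 5/32 = 8/15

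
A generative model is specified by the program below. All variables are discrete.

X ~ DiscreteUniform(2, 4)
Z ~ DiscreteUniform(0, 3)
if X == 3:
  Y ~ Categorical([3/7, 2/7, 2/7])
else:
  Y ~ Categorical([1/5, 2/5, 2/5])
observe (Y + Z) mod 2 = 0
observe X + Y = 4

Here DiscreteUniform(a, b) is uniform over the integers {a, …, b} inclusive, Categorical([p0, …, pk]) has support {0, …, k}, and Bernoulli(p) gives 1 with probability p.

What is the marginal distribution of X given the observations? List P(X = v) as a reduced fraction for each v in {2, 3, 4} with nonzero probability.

P(X=2) = 14/31, P(X=3) = 10/31, P(X=4) = 7/31

Enumerate traces; 6 have nonzero weight after conditioning:
  (X=2, Z=0, Y=2) weight 1/30
  (X=2, Z=2, Y=2) weight 1/30
  (X=3, Z=1, Y=1) weight 1/42
  (X=3, Z=3, Y=1) weight 1/42
  (X=4, Z=0, Y=0) weight 1/60
  (X=4, Z=2, Y=0) weight 1/60
Group by X:
  weight(X=2) = 1/15
  weight(X=3) = 1/21
  weight(X=4) = 1/30
Total weight = 1/15 + 1/21 + 1/30 = 31/210
P(X=2 | obs) = 1/15 / 31/210 = 14/31
P(X=3 | obs) = 1/21 / 31/210 = 10/31
P(X=4 | obs) = 1/30 / 31/210 = 7/31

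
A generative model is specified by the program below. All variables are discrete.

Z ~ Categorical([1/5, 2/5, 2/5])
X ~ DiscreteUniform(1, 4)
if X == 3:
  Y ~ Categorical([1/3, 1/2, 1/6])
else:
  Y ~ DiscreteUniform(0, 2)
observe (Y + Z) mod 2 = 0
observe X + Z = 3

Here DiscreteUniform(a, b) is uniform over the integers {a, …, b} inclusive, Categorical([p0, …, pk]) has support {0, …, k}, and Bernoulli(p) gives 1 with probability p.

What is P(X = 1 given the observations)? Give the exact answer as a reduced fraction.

Enumerate traces; 5 have nonzero weight after conditioning:
  (Z=0, X=3, Y=0) weight 1/60
  (Z=0, X=3, Y=2) weight 1/120
  (Z=1, X=2, Y=1) weight 1/30
  (Z=2, X=1, Y=0) weight 1/30
  (Z=2, X=1, Y=2) weight 1/30
Group by X:
  weight(X=1) = 1/15
  weight(X=2) = 1/30
  weight(X=3) = 1/40
Total weight = 1/15 + 1/30 + 1/40 = 1/8
P(X=1 | obs) = 1/15 / 1/8 = 8/15
P(X=2 | obs) = 1/30 / 1/8 = 4/15
P(X=3 | obs) = 1/40 / 1/8 = 1/5

P(X = 1 | obs) = 8/15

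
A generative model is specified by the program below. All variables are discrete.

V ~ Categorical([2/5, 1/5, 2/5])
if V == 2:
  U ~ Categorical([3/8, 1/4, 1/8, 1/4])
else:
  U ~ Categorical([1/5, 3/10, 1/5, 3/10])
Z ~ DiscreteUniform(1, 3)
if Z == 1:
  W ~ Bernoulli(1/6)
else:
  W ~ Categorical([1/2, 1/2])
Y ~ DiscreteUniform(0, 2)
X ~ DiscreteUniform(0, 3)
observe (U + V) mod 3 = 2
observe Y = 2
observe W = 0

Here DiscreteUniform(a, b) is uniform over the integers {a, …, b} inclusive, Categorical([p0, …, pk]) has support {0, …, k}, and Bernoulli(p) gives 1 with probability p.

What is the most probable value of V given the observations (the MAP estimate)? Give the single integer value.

Enumerate traces; 48 have nonzero weight after conditioning:
  (V=0, U=2, Z=1, W=0, Y=2, X=0) weight 1/540
  (V=0, U=2, Z=1, W=0, Y=2, X=1) weight 1/540
  (V=0, U=2, Z=1, W=0, Y=2, X=2) weight 1/540
  (V=0, U=2, Z=1, W=0, Y=2, X=3) weight 1/540
  (V=0, U=2, Z=2, W=0, Y=2, X=0) weight 1/900
  (V=0, U=2, Z=2, W=0, Y=2, X=1) weight 1/900
  (V=0, U=2, Z=2, W=0, Y=2, X=2) weight 1/900
  (V=0, U=2, Z=2, W=0, Y=2, X=3) weight 1/900
  (V=1, U=1, Z=1, W=0, Y=2, X=0) weight 1/720
  (V=2, U=0, Z=1, W=0, Y=2, X=0) weight 1/288
  … 38 more
Group by V:
  weight(V=0) = 11/675
  weight(V=1) = 11/900
  weight(V=2) = 11/216
Total weight = 11/675 + 11/900 + 11/216 = 143/1800
P(V=0 | obs) = 11/675 / 143/1800 = 8/39
P(V=1 | obs) = 11/900 / 143/1800 = 2/13
P(V=2 | obs) = 11/216 / 143/1800 = 25/39
argmax = 2

argmax_v P(V = v | obs) = 2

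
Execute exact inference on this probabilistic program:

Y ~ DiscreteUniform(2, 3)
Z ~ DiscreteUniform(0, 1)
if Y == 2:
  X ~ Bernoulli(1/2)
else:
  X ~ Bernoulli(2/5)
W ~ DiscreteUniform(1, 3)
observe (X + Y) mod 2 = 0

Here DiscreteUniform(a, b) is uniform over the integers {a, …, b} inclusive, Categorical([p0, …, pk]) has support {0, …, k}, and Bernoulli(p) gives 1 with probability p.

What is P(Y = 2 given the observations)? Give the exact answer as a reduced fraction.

P(Y = 2 | obs) = 5/9

Enumerate traces; 12 have nonzero weight after conditioning:
  (Y=2, Z=0, X=0, W=1) weight 1/24
  (Y=2, Z=0, X=0, W=2) weight 1/24
  (Y=2, Z=0, X=0, W=3) weight 1/24
  (Y=2, Z=1, X=0, W=1) weight 1/24
  (Y=2, Z=1, X=0, W=2) weight 1/24
  (Y=2, Z=1, X=0, W=3) weight 1/24
  (Y=3, Z=0, X=1, W=1) weight 1/30
  (Y=3, Z=0, X=1, W=2) weight 1/30
  … 4 more
Group by Y:
  weight(Y=2) = 1/4
  weight(Y=3) = 1/5
Total weight = 1/4 + 1/5 = 9/20
P(Y=2 | obs) = 1/4 / 9/20 = 5/9
P(Y=3 | obs) = 1/5 / 9/20 = 4/9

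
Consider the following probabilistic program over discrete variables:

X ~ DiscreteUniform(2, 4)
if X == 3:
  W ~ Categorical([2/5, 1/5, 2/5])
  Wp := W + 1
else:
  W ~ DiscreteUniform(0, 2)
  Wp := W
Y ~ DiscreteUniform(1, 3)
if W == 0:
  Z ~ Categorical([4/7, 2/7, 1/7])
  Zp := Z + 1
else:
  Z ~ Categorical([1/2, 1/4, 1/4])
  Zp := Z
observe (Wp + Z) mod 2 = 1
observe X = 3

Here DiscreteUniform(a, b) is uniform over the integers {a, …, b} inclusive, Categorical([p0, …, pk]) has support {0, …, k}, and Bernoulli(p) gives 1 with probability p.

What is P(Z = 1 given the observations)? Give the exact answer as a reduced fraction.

P(Z = 1 | obs) = 7/89

Enumerate traces; 15 have nonzero weight after conditioning:
  (X=3, W=0, Y=1, Z=0) weight 8/315
  (X=3, W=0, Y=1, Z=2) weight 2/315
  (X=3, W=0, Y=2, Z=0) weight 8/315
  (X=3, W=0, Y=2, Z=2) weight 2/315
  (X=3, W=0, Y=3, Z=0) weight 8/315
  (X=3, W=0, Y=3, Z=2) weight 2/315
  (X=3, W=1, Y=1, Z=1) weight 1/180
  (X=3, W=1, Y=2, Z=1) weight 1/180
  … 7 more
Group by Z:
  weight(Z=0) = 1/7
  weight(Z=1) = 1/60
  weight(Z=2) = 11/210
Total weight = 1/7 + 1/60 + 11/210 = 89/420
P(Z=0 | obs) = 1/7 / 89/420 = 60/89
P(Z=1 | obs) = 1/60 / 89/420 = 7/89
P(Z=2 | obs) = 11/210 / 89/420 = 22/89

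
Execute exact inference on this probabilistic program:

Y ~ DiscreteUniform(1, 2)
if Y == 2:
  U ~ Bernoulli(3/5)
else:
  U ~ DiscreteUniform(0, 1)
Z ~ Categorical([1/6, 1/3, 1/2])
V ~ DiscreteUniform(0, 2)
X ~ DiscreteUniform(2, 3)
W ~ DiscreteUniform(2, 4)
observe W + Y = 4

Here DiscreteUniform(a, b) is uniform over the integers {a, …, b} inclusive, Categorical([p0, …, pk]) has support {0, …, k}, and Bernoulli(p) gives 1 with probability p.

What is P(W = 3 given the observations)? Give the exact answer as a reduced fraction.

Enumerate traces; 72 have nonzero weight after conditioning:
  (Y=1, U=0, Z=0, V=0, X=2, W=3) weight 1/432
  (Y=1, U=0, Z=0, V=0, X=3, W=3) weight 1/432
  (Y=1, U=0, Z=0, V=1, X=2, W=3) weight 1/432
  (Y=1, U=0, Z=0, V=1, X=3, W=3) weight 1/432
  (Y=1, U=0, Z=0, V=2, X=2, W=3) weight 1/432
  (Y=1, U=0, Z=0, V=2, X=3, W=3) weight 1/432
  (Y=1, U=0, Z=1, V=0, X=2, W=3) weight 1/216
  (Y=1, U=0, Z=1, V=0, X=3, W=3) weight 1/216
  (Y=2, U=0, Z=0, V=0, X=2, W=2) weight 1/540
  … 63 more
Group by W:
  weight(W=2) = 1/6
  weight(W=3) = 1/6
Total weight = 1/6 + 1/6 = 1/3
P(W=2 | obs) = 1/6 / 1/3 = 1/2
P(W=3 | obs) = 1/6 / 1/3 = 1/2

P(W = 3 | obs) = 1/2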